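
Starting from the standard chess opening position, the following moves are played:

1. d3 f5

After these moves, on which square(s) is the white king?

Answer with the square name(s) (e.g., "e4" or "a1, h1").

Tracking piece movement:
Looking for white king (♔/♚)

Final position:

  a b c d e f g h
  ─────────────────
8│♜ ♞ ♝ ♛ ♚ ♝ ♞ ♜│8
7│♟ ♟ ♟ ♟ ♟ · ♟ ♟│7
6│· · · · · · · ·│6
5│· · · · · ♟ · ·│5
4│· · · · · · · ·│4
3│· · · ♙ · · · ·│3
2│♙ ♙ ♙ · ♙ ♙ ♙ ♙│2
1│♖ ♘ ♗ ♕ ♔ ♗ ♘ ♖│1
  ─────────────────
  a b c d e f g h


e1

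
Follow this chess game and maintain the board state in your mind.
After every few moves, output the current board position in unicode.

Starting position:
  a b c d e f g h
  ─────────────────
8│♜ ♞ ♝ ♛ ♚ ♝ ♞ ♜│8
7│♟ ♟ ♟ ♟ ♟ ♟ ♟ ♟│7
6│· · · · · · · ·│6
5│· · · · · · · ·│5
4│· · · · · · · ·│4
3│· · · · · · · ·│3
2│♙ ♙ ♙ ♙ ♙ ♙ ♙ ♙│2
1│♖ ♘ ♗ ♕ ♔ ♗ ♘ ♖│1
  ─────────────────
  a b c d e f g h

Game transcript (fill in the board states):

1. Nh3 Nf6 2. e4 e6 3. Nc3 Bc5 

  a b c d e f g h
  ─────────────────
8│♜ ♞ ♝ ♛ ♚ · · ♜│8
7│♟ ♟ ♟ ♟ · ♟ ♟ ♟│7
6│· · · · ♟ ♞ · ·│6
5│· · ♝ · · · · ·│5
4│· · · · ♙ · · ·│4
3│· · ♘ · · · · ♘│3
2│♙ ♙ ♙ ♙ · ♙ ♙ ♙│2
1│♖ · ♗ ♕ ♔ ♗ · ♖│1
  ─────────────────
  a b c d e f g h

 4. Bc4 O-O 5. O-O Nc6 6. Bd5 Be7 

  a b c d e f g h
  ─────────────────
8│♜ · ♝ ♛ · ♜ ♚ ·│8
7│♟ ♟ ♟ ♟ ♝ ♟ ♟ ♟│7
6│· · ♞ · ♟ ♞ · ·│6
5│· · · ♗ · · · ·│5
4│· · · · ♙ · · ·│4
3│· · ♘ · · · · ♘│3
2│♙ ♙ ♙ ♙ · ♙ ♙ ♙│2
1│♖ · ♗ ♕ · ♖ ♔ ·│1
  ─────────────────
  a b c d e f g h

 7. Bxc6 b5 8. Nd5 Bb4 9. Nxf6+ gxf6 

  a b c d e f g h
  ─────────────────
8│♜ · ♝ ♛ · ♜ ♚ ·│8
7│♟ · ♟ ♟ · ♟ · ♟│7
6│· · ♗ · ♟ ♟ · ·│6
5│· ♟ · · · · · ·│5
4│· ♝ · · ♙ · · ·│4
3│· · · · · · · ♘│3
2│♙ ♙ ♙ ♙ · ♙ ♙ ♙│2
1│♖ · ♗ ♕ · ♖ ♔ ·│1
  ─────────────────
  a b c d e f g h

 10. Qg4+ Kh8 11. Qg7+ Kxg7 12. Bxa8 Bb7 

  a b c d e f g h
  ─────────────────
8│♗ · · ♛ · ♜ · ·│8
7│♟ ♝ ♟ ♟ · ♟ ♚ ♟│7
6│· · · · ♟ ♟ · ·│6
5│· ♟ · · · · · ·│5
4│· ♝ · · ♙ · · ·│4
3│· · · · · · · ♘│3
2│♙ ♙ ♙ ♙ · ♙ ♙ ♙│2
1│♖ · ♗ · · ♖ ♔ ·│1
  ─────────────────
  a b c d e f g h

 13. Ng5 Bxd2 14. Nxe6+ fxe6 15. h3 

  a b c d e f g h
  ─────────────────
8│♗ · · ♛ · ♜ · ·│8
7│♟ ♝ ♟ ♟ · · ♚ ♟│7
6│· · · · ♟ ♟ · ·│6
5│· ♟ · · · · · ·│5
4│· · · · ♙ · · ·│4
3│· · · · · · · ♙│3
2│♙ ♙ ♙ ♝ · ♙ ♙ ·│2
1│♖ · ♗ · · ♖ ♔ ·│1
  ─────────────────
  a b c d e f g h


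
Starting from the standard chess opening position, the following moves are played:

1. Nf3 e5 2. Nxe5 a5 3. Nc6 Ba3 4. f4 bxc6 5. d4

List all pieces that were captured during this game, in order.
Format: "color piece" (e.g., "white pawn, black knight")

Tracking captures:
  Nxe5: captured black pawn
  bxc6: captured white knight

black pawn, white knight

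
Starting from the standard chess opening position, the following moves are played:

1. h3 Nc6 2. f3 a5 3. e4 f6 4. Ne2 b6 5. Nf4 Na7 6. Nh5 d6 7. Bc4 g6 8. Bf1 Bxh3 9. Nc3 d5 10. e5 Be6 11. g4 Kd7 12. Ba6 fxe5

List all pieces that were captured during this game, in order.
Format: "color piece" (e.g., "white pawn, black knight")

Tracking captures:
  Bxh3: captured white pawn
  fxe5: captured white pawn

white pawn, white pawn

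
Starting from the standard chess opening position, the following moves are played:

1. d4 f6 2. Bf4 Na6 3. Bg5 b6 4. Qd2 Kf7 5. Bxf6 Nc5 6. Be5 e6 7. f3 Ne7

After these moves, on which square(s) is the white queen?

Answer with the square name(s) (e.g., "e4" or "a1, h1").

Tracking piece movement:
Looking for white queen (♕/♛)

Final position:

  a b c d e f g h
  ─────────────────
8│♜ · ♝ ♛ · ♝ · ♜│8
7│♟ · ♟ ♟ ♞ ♚ ♟ ♟│7
6│· ♟ · · ♟ · · ·│6
5│· · ♞ · ♗ · · ·│5
4│· · · ♙ · · · ·│4
3│· · · · · ♙ · ·│3
2│♙ ♙ ♙ ♕ ♙ · ♙ ♙│2
1│♖ ♘ · · ♔ ♗ ♘ ♖│1
  ─────────────────
  a b c d e f g h


d2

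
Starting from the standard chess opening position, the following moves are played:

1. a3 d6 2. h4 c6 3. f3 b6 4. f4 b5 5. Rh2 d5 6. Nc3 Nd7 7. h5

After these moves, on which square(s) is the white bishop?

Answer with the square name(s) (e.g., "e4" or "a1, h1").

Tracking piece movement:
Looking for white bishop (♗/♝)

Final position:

  a b c d e f g h
  ─────────────────
8│♜ · ♝ ♛ ♚ ♝ ♞ ♜│8
7│♟ · · ♞ ♟ ♟ ♟ ♟│7
6│· · ♟ · · · · ·│6
5│· ♟ · ♟ · · · ♙│5
4│· · · · · ♙ · ·│4
3│♙ · ♘ · · · · ·│3
2│· ♙ ♙ ♙ ♙ · ♙ ♖│2
1│♖ · ♗ ♕ ♔ ♗ ♘ ·│1
  ─────────────────
  a b c d e f g h


c1, f1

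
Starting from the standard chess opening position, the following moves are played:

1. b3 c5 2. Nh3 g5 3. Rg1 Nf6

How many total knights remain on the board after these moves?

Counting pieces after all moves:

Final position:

  a b c d e f g h
  ─────────────────
8│♜ ♞ ♝ ♛ ♚ ♝ · ♜│8
7│♟ ♟ · ♟ ♟ ♟ · ♟│7
6│· · · · · ♞ · ·│6
5│· · ♟ · · · ♟ ·│5
4│· · · · · · · ·│4
3│· ♙ · · · · · ♘│3
2│♙ · ♙ ♙ ♙ ♙ ♙ ♙│2
1│♖ ♘ ♗ ♕ ♔ ♗ ♖ ·│1
  ─────────────────
  a b c d e f g h


4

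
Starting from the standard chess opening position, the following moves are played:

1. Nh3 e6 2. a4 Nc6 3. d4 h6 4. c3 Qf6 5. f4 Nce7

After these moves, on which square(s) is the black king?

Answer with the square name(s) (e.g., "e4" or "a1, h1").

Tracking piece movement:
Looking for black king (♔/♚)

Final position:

  a b c d e f g h
  ─────────────────
8│♜ · ♝ · ♚ ♝ ♞ ♜│8
7│♟ ♟ ♟ ♟ ♞ ♟ ♟ ·│7
6│· · · · ♟ ♛ · ♟│6
5│· · · · · · · ·│5
4│♙ · · ♙ · ♙ · ·│4
3│· · ♙ · · · · ♘│3
2│· ♙ · · ♙ · ♙ ♙│2
1│♖ ♘ ♗ ♕ ♔ ♗ · ♖│1
  ─────────────────
  a b c d e f g h


e8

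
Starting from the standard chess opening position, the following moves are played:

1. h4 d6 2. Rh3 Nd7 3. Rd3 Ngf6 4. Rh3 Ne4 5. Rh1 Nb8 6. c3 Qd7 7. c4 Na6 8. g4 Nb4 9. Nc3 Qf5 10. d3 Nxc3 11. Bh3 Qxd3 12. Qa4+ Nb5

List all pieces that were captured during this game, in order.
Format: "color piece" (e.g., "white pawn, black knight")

Tracking captures:
  Nxc3: captured white knight
  Qxd3: captured white pawn

white knight, white pawn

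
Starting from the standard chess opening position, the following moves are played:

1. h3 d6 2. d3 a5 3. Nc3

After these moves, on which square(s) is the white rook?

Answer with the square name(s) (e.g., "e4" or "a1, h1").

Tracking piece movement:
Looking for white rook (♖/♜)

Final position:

  a b c d e f g h
  ─────────────────
8│♜ ♞ ♝ ♛ ♚ ♝ ♞ ♜│8
7│· ♟ ♟ · ♟ ♟ ♟ ♟│7
6│· · · ♟ · · · ·│6
5│♟ · · · · · · ·│5
4│· · · · · · · ·│4
3│· · ♘ ♙ · · · ♙│3
2│♙ ♙ ♙ · ♙ ♙ ♙ ·│2
1│♖ · ♗ ♕ ♔ ♗ ♘ ♖│1
  ─────────────────
  a b c d e f g h


a1, h1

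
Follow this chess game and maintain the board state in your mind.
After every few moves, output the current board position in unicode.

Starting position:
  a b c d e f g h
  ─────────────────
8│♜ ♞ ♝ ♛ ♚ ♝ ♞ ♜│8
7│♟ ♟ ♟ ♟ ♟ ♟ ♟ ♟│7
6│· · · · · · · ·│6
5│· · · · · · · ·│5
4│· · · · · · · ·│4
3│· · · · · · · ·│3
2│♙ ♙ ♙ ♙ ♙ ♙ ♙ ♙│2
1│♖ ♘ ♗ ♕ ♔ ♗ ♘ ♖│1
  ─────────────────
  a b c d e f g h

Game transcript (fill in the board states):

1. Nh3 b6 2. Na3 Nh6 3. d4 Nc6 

  a b c d e f g h
  ─────────────────
8│♜ · ♝ ♛ ♚ ♝ · ♜│8
7│♟ · ♟ ♟ ♟ ♟ ♟ ♟│7
6│· ♟ ♞ · · · · ♞│6
5│· · · · · · · ·│5
4│· · · ♙ · · · ·│4
3│♘ · · · · · · ♘│3
2│♙ ♙ ♙ · ♙ ♙ ♙ ♙│2
1│♖ · ♗ ♕ ♔ ♗ · ♖│1
  ─────────────────
  a b c d e f g h

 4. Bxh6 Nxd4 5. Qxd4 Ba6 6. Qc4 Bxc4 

  a b c d e f g h
  ─────────────────
8│♜ · · ♛ ♚ ♝ · ♜│8
7│♟ · ♟ ♟ ♟ ♟ ♟ ♟│7
6│· ♟ · · · · · ♗│6
5│· · · · · · · ·│5
4│· · ♝ · · · · ·│4
3│♘ · · · · · · ♘│3
2│♙ ♙ ♙ · ♙ ♙ ♙ ♙│2
1│♖ · · · ♔ ♗ · ♖│1
  ─────────────────
  a b c d e f g h

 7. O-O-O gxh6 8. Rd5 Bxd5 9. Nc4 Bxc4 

  a b c d e f g h
  ─────────────────
8│♜ · · ♛ ♚ ♝ · ♜│8
7│♟ · ♟ ♟ ♟ ♟ · ♟│7
6│· ♟ · · · · · ♟│6
5│· · · · · · · ·│5
4│· · ♝ · · · · ·│4
3│· · · · · · · ♘│3
2│♙ ♙ ♙ · ♙ ♙ ♙ ♙│2
1│· · ♔ · · ♗ · ♖│1
  ─────────────────
  a b c d e f g h

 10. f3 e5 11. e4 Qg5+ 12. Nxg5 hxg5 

  a b c d e f g h
  ─────────────────
8│♜ · · · ♚ ♝ · ♜│8
7│♟ · ♟ ♟ · ♟ · ♟│7
6│· ♟ · · · · · ·│6
5│· · · · ♟ · ♟ ·│5
4│· · ♝ · ♙ · · ·│4
3│· · · · · ♙ · ·│3
2│♙ ♙ ♙ · · · ♙ ♙│2
1│· · ♔ · · ♗ · ♖│1
  ─────────────────
  a b c d e f g h

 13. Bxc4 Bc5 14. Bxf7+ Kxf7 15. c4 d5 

  a b c d e f g h
  ─────────────────
8│♜ · · · · · · ♜│8
7│♟ · ♟ · · ♚ · ♟│7
6│· ♟ · · · · · ·│6
5│· · ♝ ♟ ♟ · ♟ ·│5
4│· · ♙ · ♙ · · ·│4
3│· · · · · ♙ · ·│3
2│♙ ♙ · · · · ♙ ♙│2
1│· · ♔ · · · · ♖│1
  ─────────────────
  a b c d e f g h



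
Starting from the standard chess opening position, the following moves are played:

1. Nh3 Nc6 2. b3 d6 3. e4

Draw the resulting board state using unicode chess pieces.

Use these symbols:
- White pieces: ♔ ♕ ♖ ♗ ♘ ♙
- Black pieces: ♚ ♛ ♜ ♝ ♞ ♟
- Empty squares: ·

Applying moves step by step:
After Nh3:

♜ ♞ ♝ ♛ ♚ ♝ ♞ ♜
♟ ♟ ♟ ♟ ♟ ♟ ♟ ♟
· · · · · · · ·
· · · · · · · ·
· · · · · · · ·
· · · · · · · ♘
♙ ♙ ♙ ♙ ♙ ♙ ♙ ♙
♖ ♘ ♗ ♕ ♔ ♗ · ♖


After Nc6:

♜ · ♝ ♛ ♚ ♝ ♞ ♜
♟ ♟ ♟ ♟ ♟ ♟ ♟ ♟
· · ♞ · · · · ·
· · · · · · · ·
· · · · · · · ·
· · · · · · · ♘
♙ ♙ ♙ ♙ ♙ ♙ ♙ ♙
♖ ♘ ♗ ♕ ♔ ♗ · ♖


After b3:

♜ · ♝ ♛ ♚ ♝ ♞ ♜
♟ ♟ ♟ ♟ ♟ ♟ ♟ ♟
· · ♞ · · · · ·
· · · · · · · ·
· · · · · · · ·
· ♙ · · · · · ♘
♙ · ♙ ♙ ♙ ♙ ♙ ♙
♖ ♘ ♗ ♕ ♔ ♗ · ♖


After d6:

♜ · ♝ ♛ ♚ ♝ ♞ ♜
♟ ♟ ♟ · ♟ ♟ ♟ ♟
· · ♞ ♟ · · · ·
· · · · · · · ·
· · · · · · · ·
· ♙ · · · · · ♘
♙ · ♙ ♙ ♙ ♙ ♙ ♙
♖ ♘ ♗ ♕ ♔ ♗ · ♖


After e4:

♜ · ♝ ♛ ♚ ♝ ♞ ♜
♟ ♟ ♟ · ♟ ♟ ♟ ♟
· · ♞ ♟ · · · ·
· · · · · · · ·
· · · · ♙ · · ·
· ♙ · · · · · ♘
♙ · ♙ ♙ · ♙ ♙ ♙
♖ ♘ ♗ ♕ ♔ ♗ · ♖



  a b c d e f g h
  ─────────────────
8│♜ · ♝ ♛ ♚ ♝ ♞ ♜│8
7│♟ ♟ ♟ · ♟ ♟ ♟ ♟│7
6│· · ♞ ♟ · · · ·│6
5│· · · · · · · ·│5
4│· · · · ♙ · · ·│4
3│· ♙ · · · · · ♘│3
2│♙ · ♙ ♙ · ♙ ♙ ♙│2
1│♖ ♘ ♗ ♕ ♔ ♗ · ♖│1
  ─────────────────
  a b c d e f g h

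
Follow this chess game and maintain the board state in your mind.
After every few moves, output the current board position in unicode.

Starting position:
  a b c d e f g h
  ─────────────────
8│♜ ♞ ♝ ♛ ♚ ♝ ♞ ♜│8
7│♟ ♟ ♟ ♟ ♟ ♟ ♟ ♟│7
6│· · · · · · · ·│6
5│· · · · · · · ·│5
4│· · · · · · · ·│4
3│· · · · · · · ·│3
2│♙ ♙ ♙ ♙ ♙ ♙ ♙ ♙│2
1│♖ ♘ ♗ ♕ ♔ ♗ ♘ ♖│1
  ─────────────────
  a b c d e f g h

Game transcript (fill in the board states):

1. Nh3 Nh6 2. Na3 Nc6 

  a b c d e f g h
  ─────────────────
8│♜ · ♝ ♛ ♚ ♝ · ♜│8
7│♟ ♟ ♟ ♟ ♟ ♟ ♟ ♟│7
6│· · ♞ · · · · ♞│6
5│· · · · · · · ·│5
4│· · · · · · · ·│4
3│♘ · · · · · · ♘│3
2│♙ ♙ ♙ ♙ ♙ ♙ ♙ ♙│2
1│♖ · ♗ ♕ ♔ ♗ · ♖│1
  ─────────────────
  a b c d e f g h

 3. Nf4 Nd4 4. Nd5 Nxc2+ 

  a b c d e f g h
  ─────────────────
8│♜ · ♝ ♛ ♚ ♝ · ♜│8
7│♟ ♟ ♟ ♟ ♟ ♟ ♟ ♟│7
6│· · · · · · · ♞│6
5│· · · ♘ · · · ·│5
4│· · · · · · · ·│4
3│♘ · · · · · · ·│3
2│♙ ♙ ♞ ♙ ♙ ♙ ♙ ♙│2
1│♖ · ♗ ♕ ♔ ♗ · ♖│1
  ─────────────────
  a b c d e f g h

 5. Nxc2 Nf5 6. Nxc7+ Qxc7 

  a b c d e f g h
  ─────────────────
8│♜ · ♝ · ♚ ♝ · ♜│8
7│♟ ♟ ♛ ♟ ♟ ♟ ♟ ♟│7
6│· · · · · · · ·│6
5│· · · · · ♞ · ·│5
4│· · · · · · · ·│4
3│· · · · · · · ·│3
2│♙ ♙ ♘ ♙ ♙ ♙ ♙ ♙│2
1│♖ · ♗ ♕ ♔ ♗ · ♖│1
  ─────────────────
  a b c d e f g h

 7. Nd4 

  a b c d e f g h
  ─────────────────
8│♜ · ♝ · ♚ ♝ · ♜│8
7│♟ ♟ ♛ ♟ ♟ ♟ ♟ ♟│7
6│· · · · · · · ·│6
5│· · · · · ♞ · ·│5
4│· · · ♘ · · · ·│4
3│· · · · · · · ·│3
2│♙ ♙ · ♙ ♙ ♙ ♙ ♙│2
1│♖ · ♗ ♕ ♔ ♗ · ♖│1
  ─────────────────
  a b c d e f g h


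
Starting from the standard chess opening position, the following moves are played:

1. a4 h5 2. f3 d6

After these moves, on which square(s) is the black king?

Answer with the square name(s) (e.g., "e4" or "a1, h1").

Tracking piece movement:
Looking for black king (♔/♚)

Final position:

  a b c d e f g h
  ─────────────────
8│♜ ♞ ♝ ♛ ♚ ♝ ♞ ♜│8
7│♟ ♟ ♟ · ♟ ♟ ♟ ·│7
6│· · · ♟ · · · ·│6
5│· · · · · · · ♟│5
4│♙ · · · · · · ·│4
3│· · · · · ♙ · ·│3
2│· ♙ ♙ ♙ ♙ · ♙ ♙│2
1│♖ ♘ ♗ ♕ ♔ ♗ ♘ ♖│1
  ─────────────────
  a b c d e f g h


e8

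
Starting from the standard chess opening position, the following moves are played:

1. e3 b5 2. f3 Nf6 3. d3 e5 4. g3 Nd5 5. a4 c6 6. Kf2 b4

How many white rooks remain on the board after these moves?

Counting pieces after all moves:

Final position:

  a b c d e f g h
  ─────────────────
8│♜ ♞ ♝ ♛ ♚ ♝ · ♜│8
7│♟ · · ♟ · ♟ ♟ ♟│7
6│· · ♟ · · · · ·│6
5│· · · ♞ ♟ · · ·│5
4│♙ ♟ · · · · · ·│4
3│· · · ♙ ♙ ♙ ♙ ·│3
2│· ♙ ♙ · · ♔ · ♙│2
1│♖ ♘ ♗ ♕ · ♗ ♘ ♖│1
  ─────────────────
  a b c d e f g h


2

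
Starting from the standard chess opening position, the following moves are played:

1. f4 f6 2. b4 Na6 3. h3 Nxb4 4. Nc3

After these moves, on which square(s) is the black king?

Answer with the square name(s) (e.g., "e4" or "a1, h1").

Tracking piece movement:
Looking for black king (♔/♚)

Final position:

  a b c d e f g h
  ─────────────────
8│♜ · ♝ ♛ ♚ ♝ ♞ ♜│8
7│♟ ♟ ♟ ♟ ♟ · ♟ ♟│7
6│· · · · · ♟ · ·│6
5│· · · · · · · ·│5
4│· ♞ · · · ♙ · ·│4
3│· · ♘ · · · · ♙│3
2│♙ · ♙ ♙ ♙ · ♙ ·│2
1│♖ · ♗ ♕ ♔ ♗ ♘ ♖│1
  ─────────────────
  a b c d e f g h


e8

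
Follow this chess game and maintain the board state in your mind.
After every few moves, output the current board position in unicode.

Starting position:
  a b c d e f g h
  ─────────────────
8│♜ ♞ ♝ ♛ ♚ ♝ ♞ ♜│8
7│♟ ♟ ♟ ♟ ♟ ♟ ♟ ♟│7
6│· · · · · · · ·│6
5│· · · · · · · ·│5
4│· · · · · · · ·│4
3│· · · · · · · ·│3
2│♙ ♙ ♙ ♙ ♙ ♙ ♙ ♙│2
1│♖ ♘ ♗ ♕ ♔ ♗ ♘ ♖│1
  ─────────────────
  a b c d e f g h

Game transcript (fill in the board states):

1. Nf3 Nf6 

  a b c d e f g h
  ─────────────────
8│♜ ♞ ♝ ♛ ♚ ♝ · ♜│8
7│♟ ♟ ♟ ♟ ♟ ♟ ♟ ♟│7
6│· · · · · ♞ · ·│6
5│· · · · · · · ·│5
4│· · · · · · · ·│4
3│· · · · · ♘ · ·│3
2│♙ ♙ ♙ ♙ ♙ ♙ ♙ ♙│2
1│♖ ♘ ♗ ♕ ♔ ♗ · ♖│1
  ─────────────────
  a b c d e f g h

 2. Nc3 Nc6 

  a b c d e f g h
  ─────────────────
8│♜ · ♝ ♛ ♚ ♝ · ♜│8
7│♟ ♟ ♟ ♟ ♟ ♟ ♟ ♟│7
6│· · ♞ · · ♞ · ·│6
5│· · · · · · · ·│5
4│· · · · · · · ·│4
3│· · ♘ · · ♘ · ·│3
2│♙ ♙ ♙ ♙ ♙ ♙ ♙ ♙│2
1│♖ · ♗ ♕ ♔ ♗ · ♖│1
  ─────────────────
  a b c d e f g h

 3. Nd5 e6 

  a b c d e f g h
  ─────────────────
8│♜ · ♝ ♛ ♚ ♝ · ♜│8
7│♟ ♟ ♟ ♟ · ♟ ♟ ♟│7
6│· · ♞ · ♟ ♞ · ·│6
5│· · · ♘ · · · ·│5
4│· · · · · · · ·│4
3│· · · · · ♘ · ·│3
2│♙ ♙ ♙ ♙ ♙ ♙ ♙ ♙│2
1│♖ · ♗ ♕ ♔ ♗ · ♖│1
  ─────────────────
  a b c d e f g h

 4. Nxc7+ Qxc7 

  a b c d e f g h
  ─────────────────
8│♜ · ♝ · ♚ ♝ · ♜│8
7│♟ ♟ ♛ ♟ · ♟ ♟ ♟│7
6│· · ♞ · ♟ ♞ · ·│6
5│· · · · · · · ·│5
4│· · · · · · · ·│4
3│· · · · · ♘ · ·│3
2│♙ ♙ ♙ ♙ ♙ ♙ ♙ ♙│2
1│♖ · ♗ ♕ ♔ ♗ · ♖│1
  ─────────────────
  a b c d e f g h



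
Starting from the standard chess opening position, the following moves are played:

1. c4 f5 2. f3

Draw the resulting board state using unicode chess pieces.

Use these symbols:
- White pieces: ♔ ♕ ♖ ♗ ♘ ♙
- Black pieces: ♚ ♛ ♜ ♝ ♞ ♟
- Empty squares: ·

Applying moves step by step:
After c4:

♜ ♞ ♝ ♛ ♚ ♝ ♞ ♜
♟ ♟ ♟ ♟ ♟ ♟ ♟ ♟
· · · · · · · ·
· · · · · · · ·
· · ♙ · · · · ·
· · · · · · · ·
♙ ♙ · ♙ ♙ ♙ ♙ ♙
♖ ♘ ♗ ♕ ♔ ♗ ♘ ♖


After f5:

♜ ♞ ♝ ♛ ♚ ♝ ♞ ♜
♟ ♟ ♟ ♟ ♟ · ♟ ♟
· · · · · · · ·
· · · · · ♟ · ·
· · ♙ · · · · ·
· · · · · · · ·
♙ ♙ · ♙ ♙ ♙ ♙ ♙
♖ ♘ ♗ ♕ ♔ ♗ ♘ ♖


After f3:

♜ ♞ ♝ ♛ ♚ ♝ ♞ ♜
♟ ♟ ♟ ♟ ♟ · ♟ ♟
· · · · · · · ·
· · · · · ♟ · ·
· · ♙ · · · · ·
· · · · · ♙ · ·
♙ ♙ · ♙ ♙ · ♙ ♙
♖ ♘ ♗ ♕ ♔ ♗ ♘ ♖



  a b c d e f g h
  ─────────────────
8│♜ ♞ ♝ ♛ ♚ ♝ ♞ ♜│8
7│♟ ♟ ♟ ♟ ♟ · ♟ ♟│7
6│· · · · · · · ·│6
5│· · · · · ♟ · ·│5
4│· · ♙ · · · · ·│4
3│· · · · · ♙ · ·│3
2│♙ ♙ · ♙ ♙ · ♙ ♙│2
1│♖ ♘ ♗ ♕ ♔ ♗ ♘ ♖│1
  ─────────────────
  a b c d e f g h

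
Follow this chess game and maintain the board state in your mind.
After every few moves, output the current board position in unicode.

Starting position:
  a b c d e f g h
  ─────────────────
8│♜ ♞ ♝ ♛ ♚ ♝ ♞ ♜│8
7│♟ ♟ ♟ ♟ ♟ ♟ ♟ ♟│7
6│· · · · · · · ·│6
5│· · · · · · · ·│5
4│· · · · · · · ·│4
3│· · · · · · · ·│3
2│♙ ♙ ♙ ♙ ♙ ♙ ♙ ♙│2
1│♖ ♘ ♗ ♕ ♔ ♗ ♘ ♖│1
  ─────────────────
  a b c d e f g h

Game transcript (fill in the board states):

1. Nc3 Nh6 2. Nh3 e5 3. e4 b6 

  a b c d e f g h
  ─────────────────
8│♜ ♞ ♝ ♛ ♚ ♝ · ♜│8
7│♟ · ♟ ♟ · ♟ ♟ ♟│7
6│· ♟ · · · · · ♞│6
5│· · · · ♟ · · ·│5
4│· · · · ♙ · · ·│4
3│· · ♘ · · · · ♘│3
2│♙ ♙ ♙ ♙ · ♙ ♙ ♙│2
1│♖ · ♗ ♕ ♔ ♗ · ♖│1
  ─────────────────
  a b c d e f g h

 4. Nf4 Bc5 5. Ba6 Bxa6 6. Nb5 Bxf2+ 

  a b c d e f g h
  ─────────────────
8│♜ ♞ · ♛ ♚ · · ♜│8
7│♟ · ♟ ♟ · ♟ ♟ ♟│7
6│♝ ♟ · · · · · ♞│6
5│· ♘ · · ♟ · · ·│5
4│· · · · ♙ ♘ · ·│4
3│· · · · · · · ·│3
2│♙ ♙ ♙ ♙ · ♝ ♙ ♙│2
1│♖ · ♗ ♕ ♔ · · ♖│1
  ─────────────────
  a b c d e f g h

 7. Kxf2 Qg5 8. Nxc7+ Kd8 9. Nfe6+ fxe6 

  a b c d e f g h
  ─────────────────
8│♜ ♞ · ♚ · · · ♜│8
7│♟ · ♘ ♟ · · ♟ ♟│7
6│♝ ♟ · · ♟ · · ♞│6
5│· · · · ♟ · ♛ ·│5
4│· · · · ♙ · · ·│4
3│· · · · · · · ·│3
2│♙ ♙ ♙ ♙ · ♔ ♙ ♙│2
1│♖ · ♗ ♕ · · · ♖│1
  ─────────────────
  a b c d e f g h

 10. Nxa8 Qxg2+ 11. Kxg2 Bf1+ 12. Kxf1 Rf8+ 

  a b c d e f g h
  ─────────────────
8│♘ ♞ · ♚ · ♜ · ·│8
7│♟ · · ♟ · · ♟ ♟│7
6│· ♟ · · ♟ · · ♞│6
5│· · · · ♟ · · ·│5
4│· · · · ♙ · · ·│4
3│· · · · · · · ·│3
2│♙ ♙ ♙ ♙ · · · ♙│2
1│♖ · ♗ ♕ · ♔ · ♖│1
  ─────────────────
  a b c d e f g h

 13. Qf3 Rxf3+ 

  a b c d e f g h
  ─────────────────
8│♘ ♞ · ♚ · · · ·│8
7│♟ · · ♟ · · ♟ ♟│7
6│· ♟ · · ♟ · · ♞│6
5│· · · · ♟ · · ·│5
4│· · · · ♙ · · ·│4
3│· · · · · ♜ · ·│3
2│♙ ♙ ♙ ♙ · · · ♙│2
1│♖ · ♗ · · ♔ · ♖│1
  ─────────────────
  a b c d e f g h


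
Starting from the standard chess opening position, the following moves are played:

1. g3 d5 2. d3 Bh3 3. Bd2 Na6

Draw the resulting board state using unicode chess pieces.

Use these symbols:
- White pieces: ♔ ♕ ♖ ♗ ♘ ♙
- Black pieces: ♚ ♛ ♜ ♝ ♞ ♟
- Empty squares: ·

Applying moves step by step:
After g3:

♜ ♞ ♝ ♛ ♚ ♝ ♞ ♜
♟ ♟ ♟ ♟ ♟ ♟ ♟ ♟
· · · · · · · ·
· · · · · · · ·
· · · · · · · ·
· · · · · · ♙ ·
♙ ♙ ♙ ♙ ♙ ♙ · ♙
♖ ♘ ♗ ♕ ♔ ♗ ♘ ♖


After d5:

♜ ♞ ♝ ♛ ♚ ♝ ♞ ♜
♟ ♟ ♟ · ♟ ♟ ♟ ♟
· · · · · · · ·
· · · ♟ · · · ·
· · · · · · · ·
· · · · · · ♙ ·
♙ ♙ ♙ ♙ ♙ ♙ · ♙
♖ ♘ ♗ ♕ ♔ ♗ ♘ ♖


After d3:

♜ ♞ ♝ ♛ ♚ ♝ ♞ ♜
♟ ♟ ♟ · ♟ ♟ ♟ ♟
· · · · · · · ·
· · · ♟ · · · ·
· · · · · · · ·
· · · ♙ · · ♙ ·
♙ ♙ ♙ · ♙ ♙ · ♙
♖ ♘ ♗ ♕ ♔ ♗ ♘ ♖


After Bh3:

♜ ♞ · ♛ ♚ ♝ ♞ ♜
♟ ♟ ♟ · ♟ ♟ ♟ ♟
· · · · · · · ·
· · · ♟ · · · ·
· · · · · · · ·
· · · ♙ · · ♙ ♝
♙ ♙ ♙ · ♙ ♙ · ♙
♖ ♘ ♗ ♕ ♔ ♗ ♘ ♖


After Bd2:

♜ ♞ · ♛ ♚ ♝ ♞ ♜
♟ ♟ ♟ · ♟ ♟ ♟ ♟
· · · · · · · ·
· · · ♟ · · · ·
· · · · · · · ·
· · · ♙ · · ♙ ♝
♙ ♙ ♙ ♗ ♙ ♙ · ♙
♖ ♘ · ♕ ♔ ♗ ♘ ♖


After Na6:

♜ · · ♛ ♚ ♝ ♞ ♜
♟ ♟ ♟ · ♟ ♟ ♟ ♟
♞ · · · · · · ·
· · · ♟ · · · ·
· · · · · · · ·
· · · ♙ · · ♙ ♝
♙ ♙ ♙ ♗ ♙ ♙ · ♙
♖ ♘ · ♕ ♔ ♗ ♘ ♖



  a b c d e f g h
  ─────────────────
8│♜ · · ♛ ♚ ♝ ♞ ♜│8
7│♟ ♟ ♟ · ♟ ♟ ♟ ♟│7
6│♞ · · · · · · ·│6
5│· · · ♟ · · · ·│5
4│· · · · · · · ·│4
3│· · · ♙ · · ♙ ♝│3
2│♙ ♙ ♙ ♗ ♙ ♙ · ♙│2
1│♖ ♘ · ♕ ♔ ♗ ♘ ♖│1
  ─────────────────
  a b c d e f g h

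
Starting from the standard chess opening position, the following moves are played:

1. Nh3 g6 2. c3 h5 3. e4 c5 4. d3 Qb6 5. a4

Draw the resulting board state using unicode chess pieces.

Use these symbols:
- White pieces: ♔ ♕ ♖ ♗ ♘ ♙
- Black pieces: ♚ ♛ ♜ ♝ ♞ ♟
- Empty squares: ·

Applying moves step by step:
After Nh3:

♜ ♞ ♝ ♛ ♚ ♝ ♞ ♜
♟ ♟ ♟ ♟ ♟ ♟ ♟ ♟
· · · · · · · ·
· · · · · · · ·
· · · · · · · ·
· · · · · · · ♘
♙ ♙ ♙ ♙ ♙ ♙ ♙ ♙
♖ ♘ ♗ ♕ ♔ ♗ · ♖


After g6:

♜ ♞ ♝ ♛ ♚ ♝ ♞ ♜
♟ ♟ ♟ ♟ ♟ ♟ · ♟
· · · · · · ♟ ·
· · · · · · · ·
· · · · · · · ·
· · · · · · · ♘
♙ ♙ ♙ ♙ ♙ ♙ ♙ ♙
♖ ♘ ♗ ♕ ♔ ♗ · ♖


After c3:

♜ ♞ ♝ ♛ ♚ ♝ ♞ ♜
♟ ♟ ♟ ♟ ♟ ♟ · ♟
· · · · · · ♟ ·
· · · · · · · ·
· · · · · · · ·
· · ♙ · · · · ♘
♙ ♙ · ♙ ♙ ♙ ♙ ♙
♖ ♘ ♗ ♕ ♔ ♗ · ♖


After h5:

♜ ♞ ♝ ♛ ♚ ♝ ♞ ♜
♟ ♟ ♟ ♟ ♟ ♟ · ·
· · · · · · ♟ ·
· · · · · · · ♟
· · · · · · · ·
· · ♙ · · · · ♘
♙ ♙ · ♙ ♙ ♙ ♙ ♙
♖ ♘ ♗ ♕ ♔ ♗ · ♖


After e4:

♜ ♞ ♝ ♛ ♚ ♝ ♞ ♜
♟ ♟ ♟ ♟ ♟ ♟ · ·
· · · · · · ♟ ·
· · · · · · · ♟
· · · · ♙ · · ·
· · ♙ · · · · ♘
♙ ♙ · ♙ · ♙ ♙ ♙
♖ ♘ ♗ ♕ ♔ ♗ · ♖


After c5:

♜ ♞ ♝ ♛ ♚ ♝ ♞ ♜
♟ ♟ · ♟ ♟ ♟ · ·
· · · · · · ♟ ·
· · ♟ · · · · ♟
· · · · ♙ · · ·
· · ♙ · · · · ♘
♙ ♙ · ♙ · ♙ ♙ ♙
♖ ♘ ♗ ♕ ♔ ♗ · ♖


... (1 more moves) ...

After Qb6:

♜ ♞ ♝ · ♚ ♝ ♞ ♜
♟ ♟ · ♟ ♟ ♟ · ·
· ♛ · · · · ♟ ·
· · ♟ · · · · ♟
· · · · ♙ · · ·
· · ♙ ♙ · · · ♘
♙ ♙ · · · ♙ ♙ ♙
♖ ♘ ♗ ♕ ♔ ♗ · ♖


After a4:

♜ ♞ ♝ · ♚ ♝ ♞ ♜
♟ ♟ · ♟ ♟ ♟ · ·
· ♛ · · · · ♟ ·
· · ♟ · · · · ♟
♙ · · · ♙ · · ·
· · ♙ ♙ · · · ♘
· ♙ · · · ♙ ♙ ♙
♖ ♘ ♗ ♕ ♔ ♗ · ♖



  a b c d e f g h
  ─────────────────
8│♜ ♞ ♝ · ♚ ♝ ♞ ♜│8
7│♟ ♟ · ♟ ♟ ♟ · ·│7
6│· ♛ · · · · ♟ ·│6
5│· · ♟ · · · · ♟│5
4│♙ · · · ♙ · · ·│4
3│· · ♙ ♙ · · · ♘│3
2│· ♙ · · · ♙ ♙ ♙│2
1│♖ ♘ ♗ ♕ ♔ ♗ · ♖│1
  ─────────────────
  a b c d e f g h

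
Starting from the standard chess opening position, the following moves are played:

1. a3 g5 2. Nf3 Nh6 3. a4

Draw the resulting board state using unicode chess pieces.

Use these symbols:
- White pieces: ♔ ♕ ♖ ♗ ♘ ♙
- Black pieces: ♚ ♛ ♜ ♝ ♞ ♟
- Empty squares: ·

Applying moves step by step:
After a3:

♜ ♞ ♝ ♛ ♚ ♝ ♞ ♜
♟ ♟ ♟ ♟ ♟ ♟ ♟ ♟
· · · · · · · ·
· · · · · · · ·
· · · · · · · ·
♙ · · · · · · ·
· ♙ ♙ ♙ ♙ ♙ ♙ ♙
♖ ♘ ♗ ♕ ♔ ♗ ♘ ♖


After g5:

♜ ♞ ♝ ♛ ♚ ♝ ♞ ♜
♟ ♟ ♟ ♟ ♟ ♟ · ♟
· · · · · · · ·
· · · · · · ♟ ·
· · · · · · · ·
♙ · · · · · · ·
· ♙ ♙ ♙ ♙ ♙ ♙ ♙
♖ ♘ ♗ ♕ ♔ ♗ ♘ ♖


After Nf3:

♜ ♞ ♝ ♛ ♚ ♝ ♞ ♜
♟ ♟ ♟ ♟ ♟ ♟ · ♟
· · · · · · · ·
· · · · · · ♟ ·
· · · · · · · ·
♙ · · · · ♘ · ·
· ♙ ♙ ♙ ♙ ♙ ♙ ♙
♖ ♘ ♗ ♕ ♔ ♗ · ♖


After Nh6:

♜ ♞ ♝ ♛ ♚ ♝ · ♜
♟ ♟ ♟ ♟ ♟ ♟ · ♟
· · · · · · · ♞
· · · · · · ♟ ·
· · · · · · · ·
♙ · · · · ♘ · ·
· ♙ ♙ ♙ ♙ ♙ ♙ ♙
♖ ♘ ♗ ♕ ♔ ♗ · ♖


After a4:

♜ ♞ ♝ ♛ ♚ ♝ · ♜
♟ ♟ ♟ ♟ ♟ ♟ · ♟
· · · · · · · ♞
· · · · · · ♟ ·
♙ · · · · · · ·
· · · · · ♘ · ·
· ♙ ♙ ♙ ♙ ♙ ♙ ♙
♖ ♘ ♗ ♕ ♔ ♗ · ♖



  a b c d e f g h
  ─────────────────
8│♜ ♞ ♝ ♛ ♚ ♝ · ♜│8
7│♟ ♟ ♟ ♟ ♟ ♟ · ♟│7
6│· · · · · · · ♞│6
5│· · · · · · ♟ ·│5
4│♙ · · · · · · ·│4
3│· · · · · ♘ · ·│3
2│· ♙ ♙ ♙ ♙ ♙ ♙ ♙│2
1│♖ ♘ ♗ ♕ ♔ ♗ · ♖│1
  ─────────────────
  a b c d e f g h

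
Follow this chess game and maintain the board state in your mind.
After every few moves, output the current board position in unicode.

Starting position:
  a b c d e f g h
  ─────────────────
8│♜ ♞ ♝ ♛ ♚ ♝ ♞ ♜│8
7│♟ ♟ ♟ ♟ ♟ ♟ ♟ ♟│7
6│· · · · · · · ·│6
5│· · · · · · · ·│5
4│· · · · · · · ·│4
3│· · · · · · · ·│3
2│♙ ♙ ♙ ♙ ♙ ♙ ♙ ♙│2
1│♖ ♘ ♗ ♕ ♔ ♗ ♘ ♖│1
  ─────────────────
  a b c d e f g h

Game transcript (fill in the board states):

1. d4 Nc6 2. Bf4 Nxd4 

  a b c d e f g h
  ─────────────────
8│♜ · ♝ ♛ ♚ ♝ ♞ ♜│8
7│♟ ♟ ♟ ♟ ♟ ♟ ♟ ♟│7
6│· · · · · · · ·│6
5│· · · · · · · ·│5
4│· · · ♞ · ♗ · ·│4
3│· · · · · · · ·│3
2│♙ ♙ ♙ · ♙ ♙ ♙ ♙│2
1│♖ ♘ · ♕ ♔ ♗ ♘ ♖│1
  ─────────────────
  a b c d e f g h

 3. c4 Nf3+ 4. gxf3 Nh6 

  a b c d e f g h
  ─────────────────
8│♜ · ♝ ♛ ♚ ♝ · ♜│8
7│♟ ♟ ♟ ♟ ♟ ♟ ♟ ♟│7
6│· · · · · · · ♞│6
5│· · · · · · · ·│5
4│· · ♙ · · ♗ · ·│4
3│· · · · · ♙ · ·│3
2│♙ ♙ · · ♙ ♙ · ♙│2
1│♖ ♘ · ♕ ♔ ♗ ♘ ♖│1
  ─────────────────
  a b c d e f g h

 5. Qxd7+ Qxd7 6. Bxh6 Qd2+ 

  a b c d e f g h
  ─────────────────
8│♜ · ♝ · ♚ ♝ · ♜│8
7│♟ ♟ ♟ · ♟ ♟ ♟ ♟│7
6│· · · · · · · ♗│6
5│· · · · · · · ·│5
4│· · ♙ · · · · ·│4
3│· · · · · ♙ · ·│3
2│♙ ♙ · ♛ ♙ ♙ · ♙│2
1│♖ ♘ · · ♔ ♗ ♘ ♖│1
  ─────────────────
  a b c d e f g h

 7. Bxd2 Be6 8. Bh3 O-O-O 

  a b c d e f g h
  ─────────────────
8│· · ♚ ♜ · ♝ · ♜│8
7│♟ ♟ ♟ · ♟ ♟ ♟ ♟│7
6│· · · · ♝ · · ·│6
5│· · · · · · · ·│5
4│· · ♙ · · · · ·│4
3│· · · · · ♙ · ♗│3
2│♙ ♙ · ♗ ♙ ♙ · ♙│2
1│♖ ♘ · · ♔ · ♘ ♖│1
  ─────────────────
  a b c d e f g h

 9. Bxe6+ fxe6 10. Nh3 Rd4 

  a b c d e f g h
  ─────────────────
8│· · ♚ · · ♝ · ♜│8
7│♟ ♟ ♟ · ♟ · ♟ ♟│7
6│· · · · ♟ · · ·│6
5│· · · · · · · ·│5
4│· · ♙ ♜ · · · ·│4
3│· · · · · ♙ · ♘│3
2│♙ ♙ · ♗ ♙ ♙ · ♙│2
1│♖ ♘ · · ♔ · · ♖│1
  ─────────────────
  a b c d e f g h



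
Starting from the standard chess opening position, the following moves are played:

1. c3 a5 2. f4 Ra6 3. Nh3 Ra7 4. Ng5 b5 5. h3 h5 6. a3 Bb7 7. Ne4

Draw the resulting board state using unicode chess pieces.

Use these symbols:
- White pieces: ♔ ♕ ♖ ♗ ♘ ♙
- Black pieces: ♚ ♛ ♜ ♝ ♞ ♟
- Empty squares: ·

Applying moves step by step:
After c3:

♜ ♞ ♝ ♛ ♚ ♝ ♞ ♜
♟ ♟ ♟ ♟ ♟ ♟ ♟ ♟
· · · · · · · ·
· · · · · · · ·
· · · · · · · ·
· · ♙ · · · · ·
♙ ♙ · ♙ ♙ ♙ ♙ ♙
♖ ♘ ♗ ♕ ♔ ♗ ♘ ♖


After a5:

♜ ♞ ♝ ♛ ♚ ♝ ♞ ♜
· ♟ ♟ ♟ ♟ ♟ ♟ ♟
· · · · · · · ·
♟ · · · · · · ·
· · · · · · · ·
· · ♙ · · · · ·
♙ ♙ · ♙ ♙ ♙ ♙ ♙
♖ ♘ ♗ ♕ ♔ ♗ ♘ ♖


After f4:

♜ ♞ ♝ ♛ ♚ ♝ ♞ ♜
· ♟ ♟ ♟ ♟ ♟ ♟ ♟
· · · · · · · ·
♟ · · · · · · ·
· · · · · ♙ · ·
· · ♙ · · · · ·
♙ ♙ · ♙ ♙ · ♙ ♙
♖ ♘ ♗ ♕ ♔ ♗ ♘ ♖


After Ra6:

· ♞ ♝ ♛ ♚ ♝ ♞ ♜
· ♟ ♟ ♟ ♟ ♟ ♟ ♟
♜ · · · · · · ·
♟ · · · · · · ·
· · · · · ♙ · ·
· · ♙ · · · · ·
♙ ♙ · ♙ ♙ · ♙ ♙
♖ ♘ ♗ ♕ ♔ ♗ ♘ ♖


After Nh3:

· ♞ ♝ ♛ ♚ ♝ ♞ ♜
· ♟ ♟ ♟ ♟ ♟ ♟ ♟
♜ · · · · · · ·
♟ · · · · · · ·
· · · · · ♙ · ·
· · ♙ · · · · ♘
♙ ♙ · ♙ ♙ · ♙ ♙
♖ ♘ ♗ ♕ ♔ ♗ · ♖


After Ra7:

· ♞ ♝ ♛ ♚ ♝ ♞ ♜
♜ ♟ ♟ ♟ ♟ ♟ ♟ ♟
· · · · · · · ·
♟ · · · · · · ·
· · · · · ♙ · ·
· · ♙ · · · · ♘
♙ ♙ · ♙ ♙ · ♙ ♙
♖ ♘ ♗ ♕ ♔ ♗ · ♖


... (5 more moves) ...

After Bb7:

· ♞ · ♛ ♚ ♝ ♞ ♜
♜ ♝ ♟ ♟ ♟ ♟ ♟ ·
· · · · · · · ·
♟ ♟ · · · · ♘ ♟
· · · · · ♙ · ·
♙ · ♙ · · · · ♙
· ♙ · ♙ ♙ · ♙ ·
♖ ♘ ♗ ♕ ♔ ♗ · ♖


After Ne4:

· ♞ · ♛ ♚ ♝ ♞ ♜
♜ ♝ ♟ ♟ ♟ ♟ ♟ ·
· · · · · · · ·
♟ ♟ · · · · · ♟
· · · · ♘ ♙ · ·
♙ · ♙ · · · · ♙
· ♙ · ♙ ♙ · ♙ ·
♖ ♘ ♗ ♕ ♔ ♗ · ♖



  a b c d e f g h
  ─────────────────
8│· ♞ · ♛ ♚ ♝ ♞ ♜│8
7│♜ ♝ ♟ ♟ ♟ ♟ ♟ ·│7
6│· · · · · · · ·│6
5│♟ ♟ · · · · · ♟│5
4│· · · · ♘ ♙ · ·│4
3│♙ · ♙ · · · · ♙│3
2│· ♙ · ♙ ♙ · ♙ ·│2
1│♖ ♘ ♗ ♕ ♔ ♗ · ♖│1
  ─────────────────
  a b c d e f g h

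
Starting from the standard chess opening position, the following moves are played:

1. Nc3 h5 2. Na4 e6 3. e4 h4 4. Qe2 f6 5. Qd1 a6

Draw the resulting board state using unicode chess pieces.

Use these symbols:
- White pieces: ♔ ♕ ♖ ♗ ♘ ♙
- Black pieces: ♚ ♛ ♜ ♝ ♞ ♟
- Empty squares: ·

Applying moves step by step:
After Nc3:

♜ ♞ ♝ ♛ ♚ ♝ ♞ ♜
♟ ♟ ♟ ♟ ♟ ♟ ♟ ♟
· · · · · · · ·
· · · · · · · ·
· · · · · · · ·
· · ♘ · · · · ·
♙ ♙ ♙ ♙ ♙ ♙ ♙ ♙
♖ · ♗ ♕ ♔ ♗ ♘ ♖


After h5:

♜ ♞ ♝ ♛ ♚ ♝ ♞ ♜
♟ ♟ ♟ ♟ ♟ ♟ ♟ ·
· · · · · · · ·
· · · · · · · ♟
· · · · · · · ·
· · ♘ · · · · ·
♙ ♙ ♙ ♙ ♙ ♙ ♙ ♙
♖ · ♗ ♕ ♔ ♗ ♘ ♖


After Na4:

♜ ♞ ♝ ♛ ♚ ♝ ♞ ♜
♟ ♟ ♟ ♟ ♟ ♟ ♟ ·
· · · · · · · ·
· · · · · · · ♟
♘ · · · · · · ·
· · · · · · · ·
♙ ♙ ♙ ♙ ♙ ♙ ♙ ♙
♖ · ♗ ♕ ♔ ♗ ♘ ♖


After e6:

♜ ♞ ♝ ♛ ♚ ♝ ♞ ♜
♟ ♟ ♟ ♟ · ♟ ♟ ·
· · · · ♟ · · ·
· · · · · · · ♟
♘ · · · · · · ·
· · · · · · · ·
♙ ♙ ♙ ♙ ♙ ♙ ♙ ♙
♖ · ♗ ♕ ♔ ♗ ♘ ♖


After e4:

♜ ♞ ♝ ♛ ♚ ♝ ♞ ♜
♟ ♟ ♟ ♟ · ♟ ♟ ·
· · · · ♟ · · ·
· · · · · · · ♟
♘ · · · ♙ · · ·
· · · · · · · ·
♙ ♙ ♙ ♙ · ♙ ♙ ♙
♖ · ♗ ♕ ♔ ♗ ♘ ♖


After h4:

♜ ♞ ♝ ♛ ♚ ♝ ♞ ♜
♟ ♟ ♟ ♟ · ♟ ♟ ·
· · · · ♟ · · ·
· · · · · · · ·
♘ · · · ♙ · · ♟
· · · · · · · ·
♙ ♙ ♙ ♙ · ♙ ♙ ♙
♖ · ♗ ♕ ♔ ♗ ♘ ♖


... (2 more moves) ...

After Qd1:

♜ ♞ ♝ ♛ ♚ ♝ ♞ ♜
♟ ♟ ♟ ♟ · · ♟ ·
· · · · ♟ ♟ · ·
· · · · · · · ·
♘ · · · ♙ · · ♟
· · · · · · · ·
♙ ♙ ♙ ♙ · ♙ ♙ ♙
♖ · ♗ ♕ ♔ ♗ ♘ ♖


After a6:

♜ ♞ ♝ ♛ ♚ ♝ ♞ ♜
· ♟ ♟ ♟ · · ♟ ·
♟ · · · ♟ ♟ · ·
· · · · · · · ·
♘ · · · ♙ · · ♟
· · · · · · · ·
♙ ♙ ♙ ♙ · ♙ ♙ ♙
♖ · ♗ ♕ ♔ ♗ ♘ ♖



  a b c d e f g h
  ─────────────────
8│♜ ♞ ♝ ♛ ♚ ♝ ♞ ♜│8
7│· ♟ ♟ ♟ · · ♟ ·│7
6│♟ · · · ♟ ♟ · ·│6
5│· · · · · · · ·│5
4│♘ · · · ♙ · · ♟│4
3│· · · · · · · ·│3
2│♙ ♙ ♙ ♙ · ♙ ♙ ♙│2
1│♖ · ♗ ♕ ♔ ♗ ♘ ♖│1
  ─────────────────
  a b c d e f g h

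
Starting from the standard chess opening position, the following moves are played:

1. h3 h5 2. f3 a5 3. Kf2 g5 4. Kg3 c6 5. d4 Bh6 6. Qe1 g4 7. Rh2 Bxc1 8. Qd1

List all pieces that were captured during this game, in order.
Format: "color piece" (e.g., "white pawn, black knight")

Tracking captures:
  Bxc1: captured white bishop

white bishop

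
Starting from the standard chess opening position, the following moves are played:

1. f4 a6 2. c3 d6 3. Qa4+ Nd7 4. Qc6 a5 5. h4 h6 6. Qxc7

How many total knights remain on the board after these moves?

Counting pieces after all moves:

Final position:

  a b c d e f g h
  ─────────────────
8│♜ · ♝ ♛ ♚ ♝ ♞ ♜│8
7│· ♟ ♕ ♞ ♟ ♟ ♟ ·│7
6│· · · ♟ · · · ♟│6
5│♟ · · · · · · ·│5
4│· · · · · ♙ · ♙│4
3│· · ♙ · · · · ·│3
2│♙ ♙ · ♙ ♙ · ♙ ·│2
1│♖ ♘ ♗ · ♔ ♗ ♘ ♖│1
  ─────────────────
  a b c d e f g h


4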